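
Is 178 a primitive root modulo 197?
178^{7} ≡ 1 (mod 197) and 7 < 196, so ord_197(178) = 7 ≠ 196 and 178 is not a primitive root.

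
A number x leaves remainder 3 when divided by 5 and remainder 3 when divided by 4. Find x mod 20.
M = 5 × 4 = 20. M₁ = 4, y₁ ≡ 4 mod 5. M₂ = 5, y₂ ≡ 1 mod 4. x = 3×4×4 + 3×5×1 ≡ 3 mod 20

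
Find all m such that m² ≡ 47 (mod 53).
The square roots of 47 mod 53 are 10 and 43. Verify: 10² = 100 ≡ 47 (mod 53)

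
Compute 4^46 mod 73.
By repeated squaring (mod 73): 4^{1}≡4, 4^{2}≡16, 4^{4}≡37, 4^{8}≡55, 4^{16}≡32, 4^{32}≡2. Then 4^{46} = 4^{32+8+4+2} ≡ 2 × 55 × 37 × 16 ≡ 4 (mod 73)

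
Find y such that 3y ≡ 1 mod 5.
Since 5 is prime, by Fermat 3^(-1) ≡ 3^{3} ≡ 2 mod 5. Verify: 3 × 2 = 6 ≡ 1 mod 5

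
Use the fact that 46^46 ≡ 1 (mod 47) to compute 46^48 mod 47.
By Fermat: 46^{46} ≡ 1 (mod 47). So 46^{48} = 46^{46} · 46^{2} ≡ 46^{2} ≡ 1 (mod 47)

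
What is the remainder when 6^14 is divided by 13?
Using Fermat: 6^{12} ≡ 1 mod 13. 14 ≡ 2 mod 12. So 6^{14} ≡ 6^{2} ≡ 10 mod 13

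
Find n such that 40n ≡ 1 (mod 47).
Since 47 is prime, by Fermat 40^(-1) ≡ 40^{45} ≡ 20 (mod 47). Verify: 40 × 20 = 800 ≡ 1 (mod 47)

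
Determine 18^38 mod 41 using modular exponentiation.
By repeated squaring mod 41: 18^{1}≡18, 18^{2}≡37, 18^{4}≡16, 18^{8}≡10, 18^{16}≡18, 18^{32}≡37. Then 18^{38} = 18^{32+4+2} ≡ 37 × 16 × 37 ≡ 10 mod 41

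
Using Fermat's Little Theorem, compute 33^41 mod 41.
By Fermat: 33^{40} ≡ 1 mod 41. So 33^{41} = 33^{40} · 33^{1} ≡ 33^{1} ≡ 33 mod 41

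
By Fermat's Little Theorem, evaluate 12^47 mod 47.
By Fermat: 12^{46} ≡ 1 (mod 47). So 12^{47} = 12^{46} · 12^{1} ≡ 12^{1} ≡ 12 (mod 47)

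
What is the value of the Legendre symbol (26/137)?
(26/137) = 26^{68} mod 137 = -1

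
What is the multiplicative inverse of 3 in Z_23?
Since 23 is prime, by Fermat 3^(-1) ≡ 3^{21} ≡ 8 (mod 23). Verify: 3 × 8 = 24 ≡ 1 (mod 23)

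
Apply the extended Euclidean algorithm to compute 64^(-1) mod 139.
Extended GCD: 64(63) + 139(-29) = 1. So 64^(-1) ≡ 63 mod 139. Verify: 64 × 63 = 4032 ≡ 1 mod 139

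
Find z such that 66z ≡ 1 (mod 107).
Since 107 is prime, by Fermat 66^(-1) ≡ 66^{105} ≡ 60 (mod 107). Verify: 66 × 60 = 3960 ≡ 1 (mod 107)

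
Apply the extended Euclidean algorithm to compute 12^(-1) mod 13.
Extended GCD: 12(-1) + 13(1) = 1. So 12^(-1) ≡ -1 ≡ 12 mod 13. Verify: 12 × 12 = 144 ≡ 1 mod 13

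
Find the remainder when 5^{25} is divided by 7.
By Fermat: 5^{6} ≡ 1 (mod 7). 25 = 4×6 + 1. So 5^{25} ≡ 5^{1} ≡ 5 (mod 7)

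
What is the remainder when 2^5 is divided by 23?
By repeated squaring (mod 23): 2^{1}≡2, 2^{2}≡4, 2^{4}≡16. Then 2^{5} = 2^{4+1} ≡ 16 × 2 ≡ 9 (mod 23)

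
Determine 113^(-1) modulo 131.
Since 131 is prime, by Fermat 113^(-1) ≡ 113^{129} ≡ 80 (mod 131). Verify: 113 × 80 = 9040 ≡ 1 (mod 131)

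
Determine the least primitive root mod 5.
g = 2. For each prime q|4: 2^{2}≡4, none ≡ 1, so ord_5(2) = 4 and 2 is a primitive root.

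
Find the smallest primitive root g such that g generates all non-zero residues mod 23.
g = 5. For each prime q|22: 5^{11}≡22, 5^{2}≡2, none ≡ 1, so ord_23(5) = 22 and 5 is a primitive root.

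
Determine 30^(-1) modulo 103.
Since 103 is prime, by Fermat 30^(-1) ≡ 30^{101} ≡ 79 (mod 103). Verify: 30 × 79 = 2370 ≡ 1 (mod 103)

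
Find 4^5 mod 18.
By repeated squaring mod 18: 4^{1}≡4, 4^{2}≡16, 4^{4}≡4. Then 4^{5} = 4^{4+1} ≡ 4 × 4 ≡ 16 mod 18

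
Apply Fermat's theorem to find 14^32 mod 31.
By Fermat: 14^{30} ≡ 1 mod 31. So 14^{32} = 14^{30} · 14^{2} ≡ 14^{2} ≡ 10 mod 31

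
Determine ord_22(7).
Powers of 7 mod 22: 7^1≡7, 7^2≡5, 7^3≡13, 7^4≡3, 7^5≡21, 7^6≡15, 7^7≡17, 7^8≡9, 7^9≡19, 7^10≡1. So the order of 7 is 10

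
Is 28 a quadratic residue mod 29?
By Euler's criterion: 28^{14} ≡ 1 (mod 29). Since this equals 1, 28 is a QR.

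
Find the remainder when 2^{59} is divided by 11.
By Fermat: 2^{10} ≡ 1 (mod 11). 59 = 5×10 + 9. So 2^{59} ≡ 2^{9} ≡ 6 (mod 11)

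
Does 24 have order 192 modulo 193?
24^{32} ≡ 1 (mod 193) and 32 < 192, so ord_193(24) = 32 ≠ 192 and 24 is not a primitive root.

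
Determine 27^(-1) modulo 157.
Since 157 is prime, by Fermat 27^(-1) ≡ 27^{155} ≡ 64 (mod 157). Verify: 27 × 64 = 1728 ≡ 1 (mod 157)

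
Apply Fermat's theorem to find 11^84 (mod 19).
By Fermat: 11^{18} ≡ 1 (mod 19). 84 = 4×18 + 12. So 11^{84} ≡ 11^{12} ≡ 1 (mod 19)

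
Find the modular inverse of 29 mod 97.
Since 97 is prime, by Fermat 29^(-1) ≡ 29^{95} ≡ 87 (mod 97). Verify: 29 × 87 = 2523 ≡ 1 (mod 97)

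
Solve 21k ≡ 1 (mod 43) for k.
Since 43 is prime, by Fermat 21^(-1) ≡ 21^{41} ≡ 41 (mod 43). Verify: 21 × 41 = 861 ≡ 1 (mod 43)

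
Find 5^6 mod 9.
By repeated squaring mod 9: 5^{1}≡5, 5^{2}≡7, 5^{4}≡4. Then 5^{6} = 5^{4+2} ≡ 4 × 7 ≡ 1 mod 9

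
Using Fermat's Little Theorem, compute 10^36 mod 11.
By Fermat: 10^{10} ≡ 1 mod 11. 36 = 3×10 + 6. So 10^{36} ≡ 10^{6} ≡ 1 mod 11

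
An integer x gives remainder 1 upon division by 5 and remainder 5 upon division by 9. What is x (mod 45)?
M = 5 × 9 = 45. M₁ = 9, y₁ ≡ 4 (mod 5). M₂ = 5, y₂ ≡ 2 (mod 9). x = 1×9×4 + 5×5×2 ≡ 41 (mod 45)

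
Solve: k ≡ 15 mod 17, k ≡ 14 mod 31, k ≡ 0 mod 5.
M = 17 × 31 × 5 = 2635. M₁ = 155, y₁ ≡ 9 mod 17. M₂ = 85, y₂ ≡ 27 mod 31. M₃ = 527, y₃ ≡ 3 mod 5. k = 15×155×9 + 14×85×27 + 0×527×3 ≡ 355 mod 2635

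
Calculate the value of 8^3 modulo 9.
8^{3} = 512 ≡ 8 mod 9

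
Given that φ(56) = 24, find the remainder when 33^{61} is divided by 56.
By Euler: 33^{24} ≡ 1 (mod 56) since gcd(33, 56) = 1. 61 = 2×24 + 13. So 33^{61} ≡ 33^{13} ≡ 33 (mod 56)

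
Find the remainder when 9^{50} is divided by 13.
By Fermat: 9^{12} ≡ 1 mod 13. 50 = 4×12 + 2. So 9^{50} ≡ 9^{2} ≡ 3 mod 13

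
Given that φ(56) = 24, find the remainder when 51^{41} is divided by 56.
By Euler: 51^{24} ≡ 1 (mod 56) since gcd(51, 56) = 1. 41 = 1×24 + 17. So 51^{41} ≡ 51^{17} ≡ 11 (mod 56)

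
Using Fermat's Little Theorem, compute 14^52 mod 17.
By Fermat: 14^{16} ≡ 1 mod 17. 52 = 3×16 + 4. So 14^{52} ≡ 14^{4} ≡ 13 mod 17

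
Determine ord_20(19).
Powers of 19 mod 20: 19^1≡19, 19^2≡1. ord_20(19) = 2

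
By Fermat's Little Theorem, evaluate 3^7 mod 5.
By Fermat: 3^{4} ≡ 1 (mod 5). So 3^{7} = 3^{4} · 3^{3} ≡ 3^{3} ≡ 2 (mod 5)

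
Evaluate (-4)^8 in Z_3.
Using Fermat: (-4)^{2} ≡ 1 (mod 3). 8 ≡ 0 (mod 2). So (-4)^{8} ≡ (-4)^{0} ≡ 1 (mod 3)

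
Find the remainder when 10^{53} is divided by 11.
By Fermat: 10^{10} ≡ 1 mod 11. 53 = 5×10 + 3. So 10^{53} ≡ 10^{3} ≡ 10 mod 11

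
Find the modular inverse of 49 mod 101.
Since 101 is prime, by Fermat 49^(-1) ≡ 49^{99} ≡ 33 (mod 101). Verify: 49 × 33 = 1617 ≡ 1 (mod 101)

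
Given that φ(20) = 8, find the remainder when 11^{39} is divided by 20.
By Euler: 11^{8} ≡ 1 mod 20 since gcd(11, 20) = 1. 39 = 4×8 + 7. So 11^{39} ≡ 11^{7} ≡ 11 mod 20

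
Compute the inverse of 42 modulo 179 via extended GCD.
Extended GCD: 42(81) + 179(-19) = 1. So 42^(-1) ≡ 81 (mod 179). Verify: 42 × 81 = 3402 ≡ 1 (mod 179)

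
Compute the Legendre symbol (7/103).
(7/103) = 7^{51} mod 103 = 1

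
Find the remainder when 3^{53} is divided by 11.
By Fermat: 3^{10} ≡ 1 mod 11. 53 = 5×10 + 3. So 3^{53} ≡ 3^{3} ≡ 5 mod 11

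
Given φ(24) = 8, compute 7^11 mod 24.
By Euler: 7^{8} ≡ 1 mod 24 since gcd(7, 24) = 1. 11 = 1×8 + 3. So 7^{11} ≡ 7^{3} ≡ 7 mod 24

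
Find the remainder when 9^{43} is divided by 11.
By Fermat: 9^{10} ≡ 1 mod 11. 43 = 4×10 + 3. So 9^{43} ≡ 9^{3} ≡ 3 mod 11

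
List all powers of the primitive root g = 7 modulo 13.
7^1, 7^2, ..., 7^{12} mod 13: [7, 10, 5, 9, 11, 12, 6, 3, 8, 4, 2, 1]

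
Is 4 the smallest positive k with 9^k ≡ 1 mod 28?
Powers of 9 mod 28: 9^1≡9, 9^2≡25, 9^3≡1. Already 9^3≡1, so the order is 3 < 4. No, the actual order is 3.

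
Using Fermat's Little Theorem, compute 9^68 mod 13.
By Fermat: 9^{12} ≡ 1 mod 13. 68 = 5×12 + 8. So 9^{68} ≡ 9^{8} ≡ 3 mod 13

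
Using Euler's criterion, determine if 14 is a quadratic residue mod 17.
By Euler's criterion: 14^{8} ≡ 16 mod 17. Since this equals -1 (≡ 16), 14 is not a QR.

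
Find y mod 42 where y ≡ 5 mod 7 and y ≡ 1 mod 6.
M = 7 × 6 = 42. M₁ = 6, y₁ ≡ 6 mod 7. M₂ = 7, y₂ ≡ 1 mod 6. y = 5×6×6 + 1×7×1 ≡ 19 mod 42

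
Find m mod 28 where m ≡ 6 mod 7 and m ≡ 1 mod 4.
M = 7 × 4 = 28. M₁ = 4, y₁ ≡ 2 mod 7. M₂ = 7, y₂ ≡ 3 mod 4. m = 6×4×2 + 1×7×3 ≡ 13 mod 28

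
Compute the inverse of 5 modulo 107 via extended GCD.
Extended GCD: 5(43) + 107(-2) = 1. So 5^(-1) ≡ 43 mod 107. Verify: 5 × 43 = 215 ≡ 1 mod 107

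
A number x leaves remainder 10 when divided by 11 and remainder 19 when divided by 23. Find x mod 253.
M = 11 × 23 = 253. M₁ = 23, y₁ ≡ 1 mod 11. M₂ = 11, y₂ ≡ 21 mod 23. x = 10×23×1 + 19×11×21 ≡ 65 mod 253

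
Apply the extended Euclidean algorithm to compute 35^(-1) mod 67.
Extended GCD: 35(23) + 67(-12) = 1. So 35^(-1) ≡ 23 (mod 67). Verify: 35 × 23 = 805 ≡ 1 (mod 67)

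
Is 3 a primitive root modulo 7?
ord_7(3) divides 6. For each prime q|6: 3^{3}≡6, 3^{2}≡2, none ≡ 1. So 3 has order 6 and is a primitive root mod 7.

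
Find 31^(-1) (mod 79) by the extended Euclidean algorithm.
Extended GCD: 31(-28) + 79(11) = 1. So 31^(-1) ≡ -28 ≡ 51 (mod 79). Verify: 31 × 51 = 1581 ≡ 1 (mod 79)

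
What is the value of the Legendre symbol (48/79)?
(48/79) = 48^{39} mod 79 = -1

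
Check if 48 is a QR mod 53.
By Euler's criterion: 48^{26} ≡ 52 mod 53. Since this equals -1 (≡ 52), 48 is not a QR.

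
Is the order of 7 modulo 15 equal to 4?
Powers of 7 mod 15: 7^1≡7, 7^2≡4, 7^3≡13, 7^4≡1. First k with 7^k≡1 is k=4. Yes, ord_15(7) = 4.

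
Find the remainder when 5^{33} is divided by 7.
By Fermat: 5^{6} ≡ 1 (mod 7). 33 = 5×6 + 3. So 5^{33} ≡ 5^{3} ≡ 6 (mod 7)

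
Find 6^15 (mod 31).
By repeated squaring (mod 31): 6^{1}≡6, 6^{2}≡5, 6^{4}≡25, 6^{8}≡5. Then 6^{15} = 6^{8+4+2+1} ≡ 5 × 25 × 5 × 6 ≡ 30 (mod 31)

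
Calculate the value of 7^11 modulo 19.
By repeated squaring mod 19: 7^{1}≡7, 7^{2}≡11, 7^{4}≡7, 7^{8}≡11. Then 7^{11} = 7^{8+2+1} ≡ 11 × 11 × 7 ≡ 11 mod 19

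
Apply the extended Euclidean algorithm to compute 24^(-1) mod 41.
Extended GCD: 24(12) + 41(-7) = 1. So 24^(-1) ≡ 12 mod 41. Verify: 24 × 12 = 288 ≡ 1 mod 41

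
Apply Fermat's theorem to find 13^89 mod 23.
By Fermat: 13^{22} ≡ 1 mod 23. 89 = 4×22 + 1. So 13^{89} ≡ 13^{1} ≡ 13 mod 23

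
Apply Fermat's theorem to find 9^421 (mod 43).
By Fermat: 9^{42} ≡ 1 (mod 43). 421 ≡ 1 (mod 42). So 9^{421} ≡ 9^{1} ≡ 9 (mod 43)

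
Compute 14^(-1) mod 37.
Since 37 is prime, by Fermat 14^(-1) ≡ 14^{35} ≡ 8 mod 37. Verify: 14 × 8 = 112 ≡ 1 mod 37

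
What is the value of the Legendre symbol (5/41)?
(5/41) = 5^{20} mod 41 = 1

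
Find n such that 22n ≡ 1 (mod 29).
Since 29 is prime, by Fermat 22^(-1) ≡ 22^{27} ≡ 4 (mod 29). Verify: 22 × 4 = 88 ≡ 1 (mod 29)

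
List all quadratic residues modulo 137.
Squares in Z_137*: {1, 2, 4, 7, 8, 9, 11, 14, 15, 16, 17, 18, 19, 22, 25, 28, 30, 32, 34, 36, 37, 38, 39, 44, 49, 50, 56, 59, 60, 61, 63, 64, 65, 68, 69, 72, 73, 74, 76, 77, 78, 81, 87, 88, 93, 98, 99, 100, 101, 103, 105, 107, 109, 112, 115, 118, 119, 120, 121, 122, 123, 126, 128, 129, 130, 133, 135, 136}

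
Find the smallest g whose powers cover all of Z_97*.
g = 5. For each prime q|96: 5^{48}≡96, 5^{32}≡35, none ≡ 1, so ord_97(5) = 96 and 5 is a primitive root.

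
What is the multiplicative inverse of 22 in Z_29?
Since 29 is prime, by Fermat 22^(-1) ≡ 22^{27} ≡ 4 mod 29. Verify: 22 × 4 = 88 ≡ 1 mod 29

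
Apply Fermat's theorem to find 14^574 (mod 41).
By Fermat: 14^{40} ≡ 1 (mod 41). 574 ≡ 14 (mod 40). So 14^{574} ≡ 14^{14} ≡ 9 (mod 41)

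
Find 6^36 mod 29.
Using Fermat: 6^{28} ≡ 1 mod 29. 36 ≡ 8 mod 28. So 6^{36} ≡ 6^{8} ≡ 23 mod 29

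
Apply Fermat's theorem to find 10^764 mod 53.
By Fermat: 10^{52} ≡ 1 mod 53. 764 ≡ 36 mod 52. So 10^{764} ≡ 10^{36} ≡ 15 mod 53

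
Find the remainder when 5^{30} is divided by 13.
By Fermat: 5^{12} ≡ 1 (mod 13). 30 = 2×12 + 6. So 5^{30} ≡ 5^{6} ≡ 12 (mod 13)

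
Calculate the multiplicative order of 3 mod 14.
Powers of 3 mod 14: 3^1≡3, 3^2≡9, 3^3≡13, 3^4≡11, 3^5≡5, 3^6≡1. So the order of 3 is 6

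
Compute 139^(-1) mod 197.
Since 197 is prime, by Fermat 139^(-1) ≡ 139^{195} ≡ 180 mod 197. Verify: 139 × 180 = 25020 ≡ 1 mod 197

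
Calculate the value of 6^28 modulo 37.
By repeated squaring mod 37: 6^{1}≡6, 6^{2}≡36, 6^{4}≡1, 6^{8}≡1, 6^{16}≡1. Then 6^{28} = 6^{16+8+4} ≡ 1 × 1 × 1 ≡ 1 mod 37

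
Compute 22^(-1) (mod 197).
Since 197 is prime, by Fermat 22^(-1) ≡ 22^{195} ≡ 9 (mod 197). Verify: 22 × 9 = 198 ≡ 1 (mod 197)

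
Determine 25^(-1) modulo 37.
Since 37 is prime, by Fermat 25^(-1) ≡ 25^{35} ≡ 3 (mod 37). Verify: 25 × 3 = 75 ≡ 1 (mod 37)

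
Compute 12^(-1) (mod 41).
Since 41 is prime, by Fermat 12^(-1) ≡ 12^{39} ≡ 24 (mod 41). Verify: 12 × 24 = 288 ≡ 1 (mod 41)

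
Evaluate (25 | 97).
(25/97) = 25^{48} mod 97 = 1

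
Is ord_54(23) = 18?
Powers of 23 mod 54: 23^1≡23, 23^2≡43, 23^3≡17, 23^4≡13, 23^5≡29, 23^6≡19, 23^7≡5, 23^8≡7, 23^9≡53, 23^10≡31, 23^11≡11, 23^12≡37, 23^13≡41, 23^14≡25, 23^15≡35, 23^16≡49, 23^17≡47, 23^18≡1. First k with 23^k≡1 is k=18. Yes, ord_54(23) = 18.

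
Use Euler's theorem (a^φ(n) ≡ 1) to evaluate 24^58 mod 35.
By Euler: 24^{24} ≡ 1 mod 35 since gcd(24, 35) = 1. 58 = 2×24 + 10. So 24^{58} ≡ 24^{10} ≡ 11 mod 35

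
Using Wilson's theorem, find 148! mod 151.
(150)! = (148)! × (149) × (150) ≡ -1 mod 151. So (148)! ≡ -1 × [(150)(149)]^(-1) ≡ 75 mod 151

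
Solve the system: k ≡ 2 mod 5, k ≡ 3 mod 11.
M = 5 × 11 = 55. M₁ = 11, y₁ ≡ 1 mod 5. M₂ = 5, y₂ ≡ 9 mod 11. k = 2×11×1 + 3×5×9 ≡ 47 mod 55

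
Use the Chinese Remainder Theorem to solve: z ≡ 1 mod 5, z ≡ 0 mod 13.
M = 5 × 13 = 65. M₁ = 13, y₁ ≡ 2 mod 5. M₂ = 5, y₂ ≡ 8 mod 13. z = 1×13×2 + 0×5×8 ≡ 26 mod 65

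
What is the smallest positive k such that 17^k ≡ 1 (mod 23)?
Powers of 17 mod 23: 17^1≡17, 17^2≡13, 17^3≡14, 17^4≡8, 17^5≡21, 17^6≡12, 17^7≡20, 17^8≡18, 17^9≡7, 17^10≡4, 17^11≡22, 17^12≡6, 17^13≡10, 17^14≡9, 17^15≡15, 17^16≡2, 17^17≡11, 17^18≡3, 17^19≡5, 17^20≡16, 17^21≡19, 17^22≡1. So the order of 17 is 22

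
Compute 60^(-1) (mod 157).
Since 157 is prime, by Fermat 60^(-1) ≡ 60^{155} ≡ 123 (mod 157). Verify: 60 × 123 = 7380 ≡ 1 (mod 157)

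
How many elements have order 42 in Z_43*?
There are φ(43-1) = φ(42) = 12 primitive roots modulo 43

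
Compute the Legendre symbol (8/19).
(8/19) = 8^{9} mod 19 = -1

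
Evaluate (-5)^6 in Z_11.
By repeated squaring (mod 11): (-5)^{1}≡6, (-5)^{2}≡3, (-5)^{4}≡9. Then (-5)^{6} = (-5)^{4+2} ≡ 9 × 3 ≡ 5 (mod 11)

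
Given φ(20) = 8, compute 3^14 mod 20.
By Euler: 3^{8} ≡ 1 (mod 20) since gcd(3, 20) = 1. 14 = 1×8 + 6. So 3^{14} ≡ 3^{6} ≡ 9 (mod 20)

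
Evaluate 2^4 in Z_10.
2^{4} = 16 ≡ 6 mod 10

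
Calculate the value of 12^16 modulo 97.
By repeated squaring mod 97: 12^{1}≡12, 12^{2}≡47, 12^{4}≡75, 12^{8}≡96, 12^{16}≡1. So 12^{16} ≡ 1 mod 97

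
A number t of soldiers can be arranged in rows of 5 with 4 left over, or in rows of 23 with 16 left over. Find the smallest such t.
M = 5 × 23 = 115. M₁ = 23, y₁ ≡ 2 mod 5. M₂ = 5, y₂ ≡ 14 mod 23. t = 4×23×2 + 16×5×14 ≡ 39 mod 115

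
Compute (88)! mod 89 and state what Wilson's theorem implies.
(88)! mod 89 = 88. Since this equals -1 (mod 89), Wilson confirms 89 is prime.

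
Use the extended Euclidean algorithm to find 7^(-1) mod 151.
Extended GCD: 7(-43) + 151(2) = 1. So 7^(-1) ≡ -43 ≡ 108 (mod 151). Verify: 7 × 108 = 756 ≡ 1 (mod 151)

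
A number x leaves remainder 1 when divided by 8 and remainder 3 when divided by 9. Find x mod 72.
M = 8 × 9 = 72. M₁ = 9, y₁ ≡ 1 mod 8. M₂ = 8, y₂ ≡ 8 mod 9. x = 1×9×1 + 3×8×8 ≡ 57 mod 72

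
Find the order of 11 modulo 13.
Powers of 11 mod 13: 11^1≡11, 11^2≡4, 11^3≡5, 11^4≡3, 11^5≡7, 11^6≡12, 11^7≡2, 11^8≡9, 11^9≡8, 11^10≡10, 11^11≡6, 11^12≡1. Order = 12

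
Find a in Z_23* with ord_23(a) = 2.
22 has order 2 mod 23 since 22^{2} ≡ 1 mod 23 and no smaller power works.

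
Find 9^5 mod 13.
By repeated squaring mod 13: 9^{1}≡9, 9^{2}≡3, 9^{4}≡9. Then 9^{5} = 9^{4+1} ≡ 9 × 9 ≡ 3 mod 13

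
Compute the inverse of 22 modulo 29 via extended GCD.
Extended GCD: 22(4) + 29(-3) = 1. So 22^(-1) ≡ 4 mod 29. Verify: 22 × 4 = 88 ≡ 1 mod 29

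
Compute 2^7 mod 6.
By repeated squaring (mod 6): 2^{1}≡2, 2^{2}≡4, 2^{4}≡4. Then 2^{7} = 2^{4+2+1} ≡ 4 × 4 × 2 ≡ 2 (mod 6)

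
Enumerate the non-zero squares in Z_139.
Quadratic residues modulo 139: {1, 4, 5, 6, 7, 9, 11, 13, 16, 20, 24, 25, 28, 29, 30, 31, 34, 35, 36, 37, 38, 41, 42, 44, 45, 46, 47, 49, 51, 52, 54, 55, 57, 63, 64, 65, 66, 67, 69, 71, 77, 78, 79, 80, 81, 83, 86, 89, 91, 96, 99, 100, 106, 107, 112, 113, 116, 117, 118, 120, 121, 122, 124, 125, 127, 129, 131, 136, 137}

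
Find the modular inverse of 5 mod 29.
Since 29 is prime, by Fermat 5^(-1) ≡ 5^{27} ≡ 6 mod 29. Verify: 5 × 6 = 30 ≡ 1 mod 29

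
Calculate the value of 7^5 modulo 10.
By repeated squaring (mod 10): 7^{1}≡7, 7^{2}≡9, 7^{4}≡1. Then 7^{5} = 7^{4+1} ≡ 1 × 7 ≡ 7 (mod 10)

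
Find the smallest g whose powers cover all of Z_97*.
g = 5. Powers: [5, 25, 28, 43, 21, 8, 40, ...] generates all 96 non-zero residues.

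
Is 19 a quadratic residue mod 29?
By Euler's criterion: 19^{14} ≡ 28 mod 29. Since this equals -1 (≡ 28), 19 is not a QR.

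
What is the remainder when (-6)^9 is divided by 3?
By repeated squaring (mod 3): (-6)^{1}≡0, (-6)^{2}≡0, (-6)^{4}≡0, (-6)^{8}≡0. Then (-6)^{9} = (-6)^{8+1} ≡ 0 × 0 ≡ 0 (mod 3)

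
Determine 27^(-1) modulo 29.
Since 29 is prime, by Fermat 27^(-1) ≡ 27^{27} ≡ 14 mod 29. Verify: 27 × 14 = 378 ≡ 1 mod 29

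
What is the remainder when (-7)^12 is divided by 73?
By repeated squaring (mod 73): (-7)^{1}≡66, (-7)^{2}≡49, (-7)^{4}≡65, (-7)^{8}≡64. Then (-7)^{12} = (-7)^{8+4} ≡ 64 × 65 ≡ 72 (mod 73)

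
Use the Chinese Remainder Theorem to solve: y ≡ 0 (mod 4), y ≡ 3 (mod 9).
M = 4 × 9 = 36. M₁ = 9, y₁ ≡ 1 (mod 4). M₂ = 4, y₂ ≡ 7 (mod 9). y = 0×9×1 + 3×4×7 ≡ 12 (mod 36)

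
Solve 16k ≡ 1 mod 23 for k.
Since 23 is prime, by Fermat 16^(-1) ≡ 16^{21} ≡ 13 mod 23. Verify: 16 × 13 = 208 ≡ 1 mod 23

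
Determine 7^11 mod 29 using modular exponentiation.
By repeated squaring mod 29: 7^{1}≡7, 7^{2}≡20, 7^{4}≡23, 7^{8}≡7. Then 7^{11} = 7^{8+2+1} ≡ 7 × 20 × 7 ≡ 23 mod 29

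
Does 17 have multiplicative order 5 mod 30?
Powers of 17 mod 30: 17^1≡17, 17^2≡19, 17^3≡23, 17^4≡1. Already 17^4≡1, so the order is 4 < 5. No, the actual order is 4.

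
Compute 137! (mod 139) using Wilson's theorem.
(138)! = (137)! × (138) ≡ -1 (mod 139). So (137)! ≡ -1 × (138)^(-1) ≡ (-1)×(-1) = 1 (mod 139)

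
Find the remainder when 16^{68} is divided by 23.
By Fermat: 16^{22} ≡ 1 (mod 23). 68 = 3×22 + 2. So 16^{68} ≡ 16^{2} ≡ 3 (mod 23)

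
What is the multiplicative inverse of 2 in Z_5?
Since 5 is prime, by Fermat 2^(-1) ≡ 2^{3} ≡ 3 (mod 5). Verify: 2 × 3 = 6 ≡ 1 (mod 5)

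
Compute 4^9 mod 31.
By repeated squaring (mod 31): 4^{1}≡4, 4^{2}≡16, 4^{4}≡8, 4^{8}≡2. Then 4^{9} = 4^{8+1} ≡ 2 × 4 ≡ 8 (mod 31)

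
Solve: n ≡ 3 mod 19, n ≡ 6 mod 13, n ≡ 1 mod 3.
M = 19 × 13 × 3 = 741. M₁ = 39, y₁ ≡ 1 mod 19. M₂ = 57, y₂ ≡ 8 mod 13. M₃ = 247, y₃ ≡ 1 mod 3. n = 3×39×1 + 6×57×8 + 1×247×1 ≡ 136 mod 741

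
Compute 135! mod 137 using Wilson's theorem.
(136)! = (135)! × (136) ≡ -1 mod 137. So (135)! ≡ -1 × (136)^(-1) ≡ (-1)×(-1) = 1 mod 137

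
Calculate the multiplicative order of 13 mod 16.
Powers of 13 mod 16: 13^1≡13, 13^2≡9, 13^3≡5, 13^4≡1. Order = 4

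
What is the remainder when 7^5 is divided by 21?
By repeated squaring (mod 21): 7^{1}≡7, 7^{2}≡7, 7^{4}≡7. Then 7^{5} = 7^{4+1} ≡ 7 × 7 ≡ 7 (mod 21)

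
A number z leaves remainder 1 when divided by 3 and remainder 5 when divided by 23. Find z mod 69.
M = 3 × 23 = 69. M₁ = 23, y₁ ≡ 2 mod 3. M₂ = 3, y₂ ≡ 8 mod 23. z = 1×23×2 + 5×3×8 ≡ 28 mod 69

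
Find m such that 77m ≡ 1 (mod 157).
Since 157 is prime, by Fermat 77^(-1) ≡ 77^{155} ≡ 104 (mod 157). Verify: 77 × 104 = 8008 ≡ 1 (mod 157)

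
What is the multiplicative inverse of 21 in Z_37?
Since 37 is prime, by Fermat 21^(-1) ≡ 21^{35} ≡ 30 (mod 37). Verify: 21 × 30 = 630 ≡ 1 (mod 37)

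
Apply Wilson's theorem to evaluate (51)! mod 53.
(52)! = (51)! × (52) ≡ -1 (mod 53). So (51)! ≡ -1 × (52)^(-1) ≡ (-1)×(-1) = 1 (mod 53)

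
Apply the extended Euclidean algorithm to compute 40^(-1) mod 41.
Extended GCD: 40(-1) + 41(1) = 1. So 40^(-1) ≡ -1 ≡ 40 mod 41. Verify: 40 × 40 = 1600 ≡ 1 mod 41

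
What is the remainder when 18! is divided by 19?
By Wilson's theorem, (18)! ≡ -1 ≡ 18 (mod 19)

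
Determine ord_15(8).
Powers of 8 mod 15: 8^1≡8, 8^2≡4, 8^3≡2, 8^4≡1. ord_15(8) = 4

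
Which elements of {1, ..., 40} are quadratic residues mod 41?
QRs mod 41: {1, 2, 4, 5, 8, 9, 10, 16, 18, 20, 21, 23, 25, 31, 32, 33, 36, 37, 39, 40}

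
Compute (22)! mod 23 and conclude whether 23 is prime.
(22)! mod 23 = 22. Since 22 ≡ -1 mod 23, 23 is prime.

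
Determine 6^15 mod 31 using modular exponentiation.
By repeated squaring mod 31: 6^{1}≡6, 6^{2}≡5, 6^{4}≡25, 6^{8}≡5. Then 6^{15} = 6^{8+4+2+1} ≡ 5 × 25 × 5 × 6 ≡ 30 mod 31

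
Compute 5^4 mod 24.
5^{4} = 625 ≡ 1 mod 24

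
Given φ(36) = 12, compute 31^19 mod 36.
By Euler: 31^{12} ≡ 1 mod 36 since gcd(31, 36) = 1. 19 = 1×12 + 7. So 31^{19} ≡ 31^{7} ≡ 31 mod 36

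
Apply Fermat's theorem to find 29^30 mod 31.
By Fermat's Little Theorem, 29^{30} ≡ 1 mod 31 since 31 is prime and gcd(29, 31) = 1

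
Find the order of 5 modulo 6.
Powers of 5 mod 6: 5^1≡5, 5^2≡1. So the order of 5 is 2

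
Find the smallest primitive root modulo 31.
g = 3. Powers: [3, 9, 27, 19, 26, 16, 17, ...] generates all 30 non-zero residues.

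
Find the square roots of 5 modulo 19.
The square roots of 5 mod 19 are 9 and 10. Verify: 9² = 81 ≡ 5 mod 19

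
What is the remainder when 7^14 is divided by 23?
By repeated squaring (mod 23): 7^{1}≡7, 7^{2}≡3, 7^{4}≡9, 7^{8}≡12. Then 7^{14} = 7^{8+4+2} ≡ 12 × 9 × 3 ≡ 2 (mod 23)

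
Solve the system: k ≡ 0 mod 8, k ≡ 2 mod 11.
M = 8 × 11 = 88. M₁ = 11, y₁ ≡ 3 mod 8. M₂ = 8, y₂ ≡ 7 mod 11. k = 0×11×3 + 2×8×7 ≡ 24 mod 88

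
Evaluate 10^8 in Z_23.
By repeated squaring (mod 23): 10^{1}≡10, 10^{2}≡8, 10^{4}≡18, 10^{8}≡2. So 10^{8} ≡ 2 (mod 23)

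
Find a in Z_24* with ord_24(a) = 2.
5 has order 2 mod 24 since 5^{2} ≡ 1 mod 24 and no smaller power works.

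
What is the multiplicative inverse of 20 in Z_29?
Since 29 is prime, by Fermat 20^(-1) ≡ 20^{27} ≡ 16 (mod 29). Verify: 20 × 16 = 320 ≡ 1 (mod 29)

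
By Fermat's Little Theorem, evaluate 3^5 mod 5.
By Fermat: 3^{4} ≡ 1 mod 5. So 3^{5} = 3^{4} · 3^{1} ≡ 3^{1} ≡ 3 mod 5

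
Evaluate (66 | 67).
(66/67) = 66^{33} mod 67 = -1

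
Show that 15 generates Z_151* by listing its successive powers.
15^1, 15^2, ..., 15^{150} mod 151: [15, 74, 53, 40, 147, 91, 6, 90, 142, 16, 89, 127, 93, 36, 87, 97, 96, 81, 7, 105, 65, 69, 129, 123, 33, 42, 26, 88, 112, 19, 134, 47, 101, 5, 75, 68, 114, 49, 131, 2, 30, 148, 106, 80, 143, 31, 12, 29, 133, 32, 27, 103, 35, 72, 23, 43, 41, 11, 14, 59, 130, 138, 107, 95, 66, 84, 52, 25, 73, 38, 117, 94, 51, 10, 150, 136, 77, 98, 111, 4, 60, 145, 61, 9, 135, 62, 24, 58, 115, 64, 54, 55, 70, 144, 46, 86, 82, 22, 28, 118, 109, 125, 63, 39, 132, 17, 104, 50, 146, 76, 83, 37, 102, 20, 149, 121, 3, 45, 71, 8, 120, 139, 122, 18, 119, 124, 48, 116, 79, 128, 108, 110, 140, 137, 92, 21, 13, 44, 56, 85, 67, 99, 126, 78, 113, 34, 57, 100, 141, 1]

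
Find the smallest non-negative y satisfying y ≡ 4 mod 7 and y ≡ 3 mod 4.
M = 7 × 4 = 28. M₁ = 4, y₁ ≡ 2 mod 7. M₂ = 7, y₂ ≡ 3 mod 4. y = 4×4×2 + 3×7×3 ≡ 11 mod 28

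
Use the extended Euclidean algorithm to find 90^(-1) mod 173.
Extended GCD: 90(25) + 173(-13) = 1. So 90^(-1) ≡ 25 mod 173. Verify: 90 × 25 = 2250 ≡ 1 mod 173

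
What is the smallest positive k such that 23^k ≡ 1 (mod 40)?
Powers of 23 mod 40: 23^1≡23, 23^2≡9, 23^3≡7, 23^4≡1. Order = 4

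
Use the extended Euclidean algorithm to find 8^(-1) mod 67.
Extended GCD: 8(-25) + 67(3) = 1. So 8^(-1) ≡ -25 ≡ 42 mod 67. Verify: 8 × 42 = 336 ≡ 1 mod 67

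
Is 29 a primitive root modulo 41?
ord_41(29) divides 40. For each prime q|40: 29^{20}≡40, 29^{8}≡18, none ≡ 1. So 29 has order 40 and is a primitive root mod 41.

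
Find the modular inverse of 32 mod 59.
Since 59 is prime, by Fermat 32^(-1) ≡ 32^{57} ≡ 24 (mod 59). Verify: 32 × 24 = 768 ≡ 1 (mod 59)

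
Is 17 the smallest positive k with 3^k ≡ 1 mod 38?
Powers of 3 mod 38: 3^1≡3, 3^2≡9, 3^3≡27, 3^4≡5, 3^5≡15, 3^6≡7, 3^7≡21, 3^8≡25, 3^9≡37, 3^10≡35, 3^11≡29, 3^12≡11, 3^13≡33, 3^14≡23, 3^15≡31, 3^16≡17, 3^17≡13, 3^18≡1. 3^17≡13≢1, so ord ≠ 17. No, the actual order is 18.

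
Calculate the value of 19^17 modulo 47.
By repeated squaring mod 47: 19^{1}≡19, 19^{2}≡32, 19^{4}≡37, 19^{8}≡6, 19^{16}≡36. Then 19^{17} = 19^{16+1} ≡ 36 × 19 ≡ 26 mod 47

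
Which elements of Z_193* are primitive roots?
There are φ(192) = 64 primitive roots mod 193: {5, 10, 15, 17, 19, 22, 26, 30, 34, 37, 38, 40, 41, 44, 45, 47, 51, 52, 53, 57, 58, 61, 66, 70, 73, 77, 78, 79, 80, 82, 90, 91, 102, 103, 111, 113, 114, 115, 116, 120, 123, 127, 132, 135, 136, 140, 141, 142, 146, 148, 149, 152, 153, 155, 156, 159, 163, 167, 171, 174, 176, 178, 183, 188}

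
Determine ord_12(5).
Powers of 5 mod 12: 5^1≡5, 5^2≡1. So the order of 5 is 2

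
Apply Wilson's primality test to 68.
(67)! mod 68 = 0. Since 0 ≢ -1 mod 68, 68 is not prime.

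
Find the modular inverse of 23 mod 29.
Since 29 is prime, by Fermat 23^(-1) ≡ 23^{27} ≡ 24 (mod 29). Verify: 23 × 24 = 552 ≡ 1 (mod 29)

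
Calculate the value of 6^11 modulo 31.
By repeated squaring (mod 31): 6^{1}≡6, 6^{2}≡5, 6^{4}≡25, 6^{8}≡5. Then 6^{11} = 6^{8+2+1} ≡ 5 × 5 × 6 ≡ 26 (mod 31)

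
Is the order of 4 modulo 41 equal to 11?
Powers of 4 mod 41: 4^1≡4, 4^2≡16, 4^3≡23, 4^4≡10, 4^5≡40, 4^6≡37, 4^7≡25, 4^8≡18, 4^9≡31, 4^10≡1. Already 4^10≡1, so the order is 10 < 11. No, the actual order is 10.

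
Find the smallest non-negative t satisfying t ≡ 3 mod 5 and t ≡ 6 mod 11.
M = 5 × 11 = 55. M₁ = 11, y₁ ≡ 1 mod 5. M₂ = 5, y₂ ≡ 9 mod 11. t = 3×11×1 + 6×5×9 ≡ 28 mod 55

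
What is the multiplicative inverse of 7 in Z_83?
Since 83 is prime, by Fermat 7^(-1) ≡ 7^{81} ≡ 12 mod 83. Verify: 7 × 12 = 84 ≡ 1 mod 83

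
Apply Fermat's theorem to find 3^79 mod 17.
By Fermat: 3^{16} ≡ 1 mod 17. 79 = 4×16 + 15. So 3^{79} ≡ 3^{15} ≡ 6 mod 17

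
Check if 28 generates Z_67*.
ord_67(28) divides 66. For each prime q|66: 28^{33}≡66, 28^{22}≡37, 28^{6}≡40, none ≡ 1. So 28 has order 66 and is a primitive root mod 67.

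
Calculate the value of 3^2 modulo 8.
3^{2} = 9 ≡ 1 mod 8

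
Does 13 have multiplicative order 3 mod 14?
Powers of 13 mod 14: 13^1≡13, 13^2≡1. Already 13^2≡1, so the order is 2 < 3. No, the actual order is 2.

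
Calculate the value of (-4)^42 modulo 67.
By repeated squaring (mod 67): (-4)^{1}≡63, (-4)^{2}≡16, (-4)^{4}≡55, (-4)^{8}≡10, (-4)^{16}≡33, (-4)^{32}≡17. Then (-4)^{42} = (-4)^{32+8+2} ≡ 17 × 10 × 16 ≡ 40 (mod 67)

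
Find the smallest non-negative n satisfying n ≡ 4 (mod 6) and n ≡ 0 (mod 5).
M = 6 × 5 = 30. M₁ = 5, y₁ ≡ 5 (mod 6). M₂ = 6, y₂ ≡ 1 (mod 5). n = 4×5×5 + 0×6×1 ≡ 10 (mod 30)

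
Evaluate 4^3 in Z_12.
4^{3} = 64 ≡ 4 (mod 12)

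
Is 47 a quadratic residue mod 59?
By Euler's criterion: 47^{29} ≡ 58 (mod 59). Since this equals -1 (≡ 58), 47 is not a QR.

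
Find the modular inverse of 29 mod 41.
Since 41 is prime, by Fermat 29^(-1) ≡ 29^{39} ≡ 17 (mod 41). Verify: 29 × 17 = 493 ≡ 1 (mod 41)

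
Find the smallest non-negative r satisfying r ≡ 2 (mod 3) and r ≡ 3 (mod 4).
M = 3 × 4 = 12. M₁ = 4, y₁ ≡ 1 (mod 3). M₂ = 3, y₂ ≡ 3 (mod 4). r = 2×4×1 + 3×3×3 ≡ 11 (mod 12)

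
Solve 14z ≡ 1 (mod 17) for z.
Since 17 is prime, by Fermat 14^(-1) ≡ 14^{15} ≡ 11 (mod 17). Verify: 14 × 11 = 154 ≡ 1 (mod 17)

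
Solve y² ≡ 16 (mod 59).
The square roots of 16 mod 59 are 4 and 55. Verify: 4² = 16 ≡ 16 (mod 59)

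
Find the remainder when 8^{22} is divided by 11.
By Fermat: 8^{10} ≡ 1 (mod 11). 22 = 2×10 + 2. So 8^{22} ≡ 8^{2} ≡ 9 (mod 11)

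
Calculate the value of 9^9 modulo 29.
By repeated squaring (mod 29): 9^{1}≡9, 9^{2}≡23, 9^{4}≡7, 9^{8}≡20. Then 9^{9} = 9^{8+1} ≡ 20 × 9 ≡ 6 (mod 29)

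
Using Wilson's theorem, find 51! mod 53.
(52)! = (51)! × (52) ≡ -1 mod 53. So (51)! ≡ -1 × (52)^(-1) ≡ (-1)×(-1) = 1 mod 53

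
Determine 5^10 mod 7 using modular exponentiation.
Using Fermat: 5^{6} ≡ 1 (mod 7). 10 ≡ 4 (mod 6). So 5^{10} ≡ 5^{4} ≡ 2 (mod 7)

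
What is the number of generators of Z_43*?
A prime p has φ(p-1) primitive roots; here φ(42) = 12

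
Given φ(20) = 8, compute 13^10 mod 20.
By Euler: 13^{8} ≡ 1 mod 20 since gcd(13, 20) = 1. 10 = 1×8 + 2. So 13^{10} ≡ 13^{2} ≡ 9 mod 20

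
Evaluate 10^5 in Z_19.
By repeated squaring mod 19: 10^{1}≡10, 10^{2}≡5, 10^{4}≡6. Then 10^{5} = 10^{4+1} ≡ 6 × 10 ≡ 3 mod 19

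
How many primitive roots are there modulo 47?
There are φ(47-1) = φ(46) = 22 primitive roots modulo 47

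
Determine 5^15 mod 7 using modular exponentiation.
Using Fermat: 5^{6} ≡ 1 (mod 7). 15 ≡ 3 (mod 6). So 5^{15} ≡ 5^{3} ≡ 6 (mod 7)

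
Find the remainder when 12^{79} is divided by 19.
By Fermat: 12^{18} ≡ 1 (mod 19). 79 = 4×18 + 7. So 12^{79} ≡ 12^{7} ≡ 12 (mod 19)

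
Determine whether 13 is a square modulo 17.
By Euler's criterion: 13^{8} ≡ 1 (mod 17). Since this equals 1, 13 is a QR.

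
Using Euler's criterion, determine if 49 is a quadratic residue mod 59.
By Euler's criterion: 49^{29} ≡ 1 (mod 59). Since this equals 1, 49 is a QR.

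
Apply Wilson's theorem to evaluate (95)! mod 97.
(96)! = (95)! × (96) ≡ -1 mod 97. So (95)! ≡ -1 × (96)^(-1) ≡ (-1)×(-1) = 1 mod 97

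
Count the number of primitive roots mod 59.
A prime p has φ(p-1) primitive roots; here φ(58) = 28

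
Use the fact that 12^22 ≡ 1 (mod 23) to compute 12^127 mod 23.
By Fermat: 12^{22} ≡ 1 (mod 23). 127 = 5×22 + 17. So 12^{127} ≡ 12^{17} ≡ 9 (mod 23)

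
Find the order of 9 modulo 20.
Powers of 9 mod 20: 9^1≡9, 9^2≡1. So the order of 9 is 2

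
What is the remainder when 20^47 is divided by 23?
Using Fermat: 20^{22} ≡ 1 mod 23. 47 ≡ 3 mod 22. So 20^{47} ≡ 20^{3} ≡ 19 mod 23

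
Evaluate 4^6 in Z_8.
By repeated squaring mod 8: 4^{1}≡4, 4^{2}≡0, 4^{4}≡0. Then 4^{6} = 4^{4+2} ≡ 0 × 0 ≡ 0 mod 8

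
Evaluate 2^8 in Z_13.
By repeated squaring mod 13: 2^{1}≡2, 2^{2}≡4, 2^{4}≡3, 2^{8}≡9. So 2^{8} ≡ 9 mod 13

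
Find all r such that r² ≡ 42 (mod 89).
The square roots of 42 mod 89 are 65 and 24. Verify: 65² = 4225 ≡ 42 (mod 89)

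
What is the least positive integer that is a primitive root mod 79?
g = 3. For each prime q|78: 3^{39}≡78, 3^{26}≡23, 3^{6}≡18, none ≡ 1, so ord_79(3) = 78 and 3 is a primitive root.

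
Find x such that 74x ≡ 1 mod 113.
Since 113 is prime, by Fermat 74^(-1) ≡ 74^{111} ≡ 84 mod 113. Verify: 74 × 84 = 6216 ≡ 1 mod 113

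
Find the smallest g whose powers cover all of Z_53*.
g = 2. For each prime q|52: 2^{26}≡52, 2^{4}≡16, none ≡ 1, so ord_53(2) = 52 and 2 is a primitive root.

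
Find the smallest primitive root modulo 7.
g = 3. For each prime q|6: 3^{3}≡6, 3^{2}≡2, none ≡ 1, so ord_7(3) = 6 and 3 is a primitive root.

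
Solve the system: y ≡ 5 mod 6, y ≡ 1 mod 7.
M = 6 × 7 = 42. M₁ = 7, y₁ ≡ 1 mod 6. M₂ = 6, y₂ ≡ 6 mod 7. y = 5×7×1 + 1×6×6 ≡ 29 mod 42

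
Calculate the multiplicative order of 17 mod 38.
Powers of 17 mod 38: 17^1≡17, 17^2≡23, 17^3≡11, 17^4≡35, 17^5≡25, 17^6≡7, 17^7≡5, 17^8≡9, 17^9≡1. Order = 9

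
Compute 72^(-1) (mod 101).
Since 101 is prime, by Fermat 72^(-1) ≡ 72^{99} ≡ 94 (mod 101). Verify: 72 × 94 = 6768 ≡ 1 (mod 101)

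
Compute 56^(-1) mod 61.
Since 61 is prime, by Fermat 56^(-1) ≡ 56^{59} ≡ 12 mod 61. Verify: 56 × 12 = 672 ≡ 1 mod 61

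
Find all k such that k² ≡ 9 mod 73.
The square roots of 9 mod 73 are 3 and 70. Verify: 3² = 9 ≡ 9 mod 73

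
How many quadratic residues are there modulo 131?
Exactly half the non-zero residues mod a prime are QRs: (131-1)/2 = 65.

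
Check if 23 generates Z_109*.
23^{36} ≡ 1 mod 109 and 36 < 108, so ord_109(23) = 36 ≠ 108 and 23 is not a primitive root.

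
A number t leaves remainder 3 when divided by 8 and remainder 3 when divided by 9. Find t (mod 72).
M = 8 × 9 = 72. M₁ = 9, y₁ ≡ 1 (mod 8). M₂ = 8, y₂ ≡ 8 (mod 9). t = 3×9×1 + 3×8×8 ≡ 3 (mod 72)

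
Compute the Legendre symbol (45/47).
(45/47) = 45^{23} mod 47 = -1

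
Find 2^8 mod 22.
By repeated squaring mod 22: 2^{1}≡2, 2^{2}≡4, 2^{4}≡16, 2^{8}≡14. So 2^{8} ≡ 14 mod 22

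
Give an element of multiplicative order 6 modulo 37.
11 has order 6 mod 37 since 11^{6} ≡ 1 (mod 37) and no smaller power works.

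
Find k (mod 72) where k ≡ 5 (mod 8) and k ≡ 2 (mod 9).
M = 8 × 9 = 72. M₁ = 9, y₁ ≡ 1 (mod 8). M₂ = 8, y₂ ≡ 8 (mod 9). k = 5×9×1 + 2×8×8 ≡ 29 (mod 72)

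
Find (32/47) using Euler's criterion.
(32/47) = 32^{23} mod 47 = 1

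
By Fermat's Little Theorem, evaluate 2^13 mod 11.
By Fermat: 2^{10} ≡ 1 mod 11. So 2^{13} = 2^{10} · 2^{3} ≡ 2^{3} ≡ 8 mod 11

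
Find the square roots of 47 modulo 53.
The square roots of 47 mod 53 are 10 and 43. Verify: 10² = 100 ≡ 47 mod 53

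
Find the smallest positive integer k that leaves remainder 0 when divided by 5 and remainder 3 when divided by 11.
M = 5 × 11 = 55. M₁ = 11, y₁ ≡ 1 (mod 5). M₂ = 5, y₂ ≡ 9 (mod 11). k = 0×11×1 + 3×5×9 ≡ 25 (mod 55)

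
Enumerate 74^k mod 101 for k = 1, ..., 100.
74^1, 74^2, ..., 74^{100} mod 101: [74, 22, 12, 80, 62, 43, 51, 37, 11, 6, 40, 31, 72, 76, 69, 56, 3, 20, 66, 36, 38, 85, 28, 52, 10, 33, 18, 19, 93, 14, 26, 5, 67, 9, 60, 97, 7, 13, 53, 84, 55, 30, 99, 54, 57, 77, 42, 78, 15, 100, 27, 79, 89, 21, 39, 58, 50, 64, 90, 95, 61, 70, 29, 25, 32, 45, 98, 81, 35, 65, 63, 16, 73, 49, 91, 68, 83, 82, 8, 87, 75, 96, 34, 92, 41, 4, 94, 88, 48, 17, 46, 71, 2, 47, 44, 24, 59, 23, 86, 1]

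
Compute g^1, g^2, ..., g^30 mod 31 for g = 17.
17^1, 17^2, ..., 17^{30} mod 31: [17, 10, 15, 7, 26, 8, 12, 18, 27, 25, 22, 2, 3, 20, 30, 14, 21, 16, 24, 5, 23, 19, 13, 4, 6, 9, 29, 28, 11, 1]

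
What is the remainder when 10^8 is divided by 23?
By repeated squaring mod 23: 10^{1}≡10, 10^{2}≡8, 10^{4}≡18, 10^{8}≡2. So 10^{8} ≡ 2 mod 23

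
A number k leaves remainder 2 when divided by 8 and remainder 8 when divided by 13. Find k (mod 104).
M = 8 × 13 = 104. M₁ = 13, y₁ ≡ 5 (mod 8). M₂ = 8, y₂ ≡ 5 (mod 13). k = 2×13×5 + 8×8×5 ≡ 34 (mod 104)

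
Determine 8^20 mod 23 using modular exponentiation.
By repeated squaring mod 23: 8^{1}≡8, 8^{2}≡18, 8^{4}≡2, 8^{8}≡4, 8^{16}≡16. Then 8^{20} = 8^{16+4} ≡ 16 × 2 ≡ 9 mod 23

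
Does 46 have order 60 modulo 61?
46^{30} ≡ 1 mod 61 and 30 < 60, so ord_61(46) = 30 ≠ 60 and 46 is not a primitive root.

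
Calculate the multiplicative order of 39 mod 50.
Powers of 39 mod 50: 39^1≡39, 39^2≡21, 39^3≡19, 39^4≡41, 39^5≡49, 39^6≡11, 39^7≡29, 39^8≡31, 39^9≡9, 39^10≡1. Order = 10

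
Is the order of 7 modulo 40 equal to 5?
Powers of 7 mod 40: 7^1≡7, 7^2≡9, 7^3≡23, 7^4≡1. Already 7^4≡1, so the order is 4 < 5. No, the actual order is 4.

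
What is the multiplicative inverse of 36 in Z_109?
Since 109 is prime, by Fermat 36^(-1) ≡ 36^{107} ≡ 106 mod 109. Verify: 36 × 106 = 3816 ≡ 1 mod 109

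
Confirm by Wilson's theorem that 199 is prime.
(198)! mod 199 = 198. Since this equals -1 (mod 199), Wilson confirms 199 is prime.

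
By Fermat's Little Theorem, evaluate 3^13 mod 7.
By Fermat: 3^{6} ≡ 1 mod 7. 13 = 2×6 + 1. So 3^{13} ≡ 3^{1} ≡ 3 mod 7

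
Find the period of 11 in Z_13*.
Powers of 11 mod 13: 11^1≡11, 11^2≡4, 11^3≡5, 11^4≡3, 11^5≡7, 11^6≡12, 11^7≡2, 11^8≡9, 11^9≡8, 11^10≡10, 11^11≡6, 11^12≡1. Order = 12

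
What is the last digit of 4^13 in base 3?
Using Fermat: 4^{2} ≡ 1 mod 3. 13 ≡ 1 mod 2. So 4^{13} ≡ 4^{1} ≡ 1 mod 3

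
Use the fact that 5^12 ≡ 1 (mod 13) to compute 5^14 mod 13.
By Fermat: 5^{12} ≡ 1 (mod 13). So 5^{14} = 5^{12} · 5^{2} ≡ 5^{2} ≡ 12 (mod 13)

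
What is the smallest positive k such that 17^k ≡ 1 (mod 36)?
Powers of 17 mod 36: 17^1≡17, 17^2≡1. So the order of 17 is 2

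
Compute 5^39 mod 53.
By repeated squaring mod 53: 5^{1}≡5, 5^{2}≡25, 5^{4}≡42, 5^{8}≡15, 5^{16}≡13, 5^{32}≡10. Then 5^{39} = 5^{32+4+2+1} ≡ 10 × 42 × 25 × 5 ≡ 30 mod 53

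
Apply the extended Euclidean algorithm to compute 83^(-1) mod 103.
Extended GCD: 83(36) + 103(-29) = 1. So 83^(-1) ≡ 36 (mod 103). Verify: 83 × 36 = 2988 ≡ 1 (mod 103)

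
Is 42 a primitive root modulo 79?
42^{39} ≡ 1 mod 79 and 39 < 78, so ord_79(42) = 39 ≠ 78 and 42 is not a primitive root.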